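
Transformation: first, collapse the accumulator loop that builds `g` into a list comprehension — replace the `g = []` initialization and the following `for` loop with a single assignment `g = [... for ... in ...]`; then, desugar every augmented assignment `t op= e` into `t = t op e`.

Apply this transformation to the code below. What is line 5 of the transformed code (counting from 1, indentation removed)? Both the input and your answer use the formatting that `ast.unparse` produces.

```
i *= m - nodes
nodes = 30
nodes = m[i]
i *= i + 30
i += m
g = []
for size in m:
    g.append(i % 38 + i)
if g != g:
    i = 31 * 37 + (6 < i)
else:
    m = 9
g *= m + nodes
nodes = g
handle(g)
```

Transformed code:
i = i * (m - nodes)
nodes = 30
nodes = m[i]
i = i * (i + 30)
i = i + m
g = [i % 38 + i for size in m]
if g != g:
    i = 31 * 37 + (6 < i)
else:
    m = 9
g = g * (m + nodes)
nodes = g
handle(g)

i = i + m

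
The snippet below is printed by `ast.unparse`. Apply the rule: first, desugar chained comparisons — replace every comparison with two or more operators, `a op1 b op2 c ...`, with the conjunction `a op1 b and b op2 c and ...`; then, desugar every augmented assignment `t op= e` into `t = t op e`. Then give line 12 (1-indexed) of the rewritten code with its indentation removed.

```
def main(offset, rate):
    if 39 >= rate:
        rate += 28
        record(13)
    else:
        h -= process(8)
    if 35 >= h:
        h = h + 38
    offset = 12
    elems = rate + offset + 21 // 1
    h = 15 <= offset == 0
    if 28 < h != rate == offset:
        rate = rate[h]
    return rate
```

Transformed code:
def main(offset, rate):
    if 39 >= rate:
        rate = rate + 28
        record(13)
    else:
        h = h - process(8)
    if 35 >= h:
        h = h + 38
    offset = 12
    elems = rate + offset + 21 // 1
    h = 15 <= offset and offset == 0
    if 28 < h and h != rate and (rate == offset):
        rate = rate[h]
    return rate

if 28 < h and h != rate and (rate == offset):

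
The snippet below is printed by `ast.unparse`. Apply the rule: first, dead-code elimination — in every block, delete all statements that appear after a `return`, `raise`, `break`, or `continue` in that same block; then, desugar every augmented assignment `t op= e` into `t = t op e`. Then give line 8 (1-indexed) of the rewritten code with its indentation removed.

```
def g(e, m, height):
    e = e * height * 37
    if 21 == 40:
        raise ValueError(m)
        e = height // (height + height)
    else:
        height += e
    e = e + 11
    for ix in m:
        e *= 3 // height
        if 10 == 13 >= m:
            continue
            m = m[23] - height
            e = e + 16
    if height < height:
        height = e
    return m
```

Transformed code:
def g(e, m, height):
    e = e * height * 37
    if 21 == 40:
        raise ValueError(m)
    else:
        height = height + e
    e = e + 11
    for ix in m:
        e = e * (3 // height)
        if 10 == 13 >= m:
            continue
    if height < height:
        height = e
    return m

for ix in m:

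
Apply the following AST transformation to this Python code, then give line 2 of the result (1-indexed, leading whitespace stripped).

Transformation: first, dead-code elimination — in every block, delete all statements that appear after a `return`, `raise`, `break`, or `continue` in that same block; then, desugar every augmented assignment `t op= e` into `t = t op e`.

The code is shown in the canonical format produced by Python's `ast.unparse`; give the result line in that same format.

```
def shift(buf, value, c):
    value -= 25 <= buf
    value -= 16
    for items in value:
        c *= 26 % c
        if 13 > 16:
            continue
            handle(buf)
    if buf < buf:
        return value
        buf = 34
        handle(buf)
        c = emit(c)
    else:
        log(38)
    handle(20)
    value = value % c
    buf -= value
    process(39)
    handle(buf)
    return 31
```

value = value - (25 <= buf)

Transformed code:
def shift(buf, value, c):
    value = value - (25 <= buf)
    value = value - 16
    for items in value:
        c = c * (26 % c)
        if 13 > 16:
            continue
    if buf < buf:
        return value
    else:
        log(38)
    handle(20)
    value = value % c
    buf = buf - value
    process(39)
    handle(buf)
    return 31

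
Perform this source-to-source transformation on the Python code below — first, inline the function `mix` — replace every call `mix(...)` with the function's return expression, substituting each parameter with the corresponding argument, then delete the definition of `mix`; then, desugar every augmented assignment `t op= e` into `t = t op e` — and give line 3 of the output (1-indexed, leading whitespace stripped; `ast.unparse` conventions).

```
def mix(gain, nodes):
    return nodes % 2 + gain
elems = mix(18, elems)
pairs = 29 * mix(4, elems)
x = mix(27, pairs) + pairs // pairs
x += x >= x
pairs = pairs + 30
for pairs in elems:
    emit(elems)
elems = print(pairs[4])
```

Transformed code:
elems = elems % 2 + 18
pairs = 29 * (elems % 2 + 4)
x = pairs % 2 + 27 + pairs // pairs
x = x + (x >= x)
pairs = pairs + 30
for pairs in elems:
    emit(elems)
elems = print(pairs[4])

x = pairs % 2 + 27 + pairs // pairs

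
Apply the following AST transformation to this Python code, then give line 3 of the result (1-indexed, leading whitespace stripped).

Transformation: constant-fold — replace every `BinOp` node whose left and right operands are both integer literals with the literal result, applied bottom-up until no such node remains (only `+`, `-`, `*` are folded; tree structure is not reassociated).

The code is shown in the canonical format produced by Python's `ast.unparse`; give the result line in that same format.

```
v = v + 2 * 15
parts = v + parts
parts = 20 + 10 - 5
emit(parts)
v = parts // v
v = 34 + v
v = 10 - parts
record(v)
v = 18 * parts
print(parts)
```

Transformed code:
v = v + 30
parts = v + parts
parts = 25
emit(parts)
v = parts // v
v = 34 + v
v = 10 - parts
record(v)
v = 18 * parts
print(parts)

parts = 25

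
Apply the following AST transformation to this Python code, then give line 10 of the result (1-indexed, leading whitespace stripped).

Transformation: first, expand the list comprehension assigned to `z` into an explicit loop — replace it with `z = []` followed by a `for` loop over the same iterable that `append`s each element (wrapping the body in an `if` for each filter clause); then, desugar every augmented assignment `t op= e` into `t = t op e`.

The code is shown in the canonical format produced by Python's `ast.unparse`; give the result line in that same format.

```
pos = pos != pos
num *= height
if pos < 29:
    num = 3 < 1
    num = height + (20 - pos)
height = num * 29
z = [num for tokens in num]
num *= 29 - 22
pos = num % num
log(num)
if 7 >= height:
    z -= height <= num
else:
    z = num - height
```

num = num * (29 - 22)

Transformed code:
pos = pos != pos
num = num * height
if pos < 29:
    num = 3 < 1
    num = height + (20 - pos)
height = num * 29
z = []
for tokens in num:
    z.append(num)
num = num * (29 - 22)
pos = num % num
log(num)
if 7 >= height:
    z = z - (height <= num)
else:
    z = num - height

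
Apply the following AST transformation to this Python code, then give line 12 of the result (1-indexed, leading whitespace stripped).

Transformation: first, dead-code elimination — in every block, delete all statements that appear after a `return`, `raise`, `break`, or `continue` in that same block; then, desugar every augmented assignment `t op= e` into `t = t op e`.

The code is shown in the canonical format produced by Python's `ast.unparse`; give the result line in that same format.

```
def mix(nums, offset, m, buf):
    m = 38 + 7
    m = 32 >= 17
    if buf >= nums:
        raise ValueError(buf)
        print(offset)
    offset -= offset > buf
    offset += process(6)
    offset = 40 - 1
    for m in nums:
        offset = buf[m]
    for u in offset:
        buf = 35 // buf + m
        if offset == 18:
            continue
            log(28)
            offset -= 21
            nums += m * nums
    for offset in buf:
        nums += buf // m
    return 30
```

Transformed code:
def mix(nums, offset, m, buf):
    m = 38 + 7
    m = 32 >= 17
    if buf >= nums:
        raise ValueError(buf)
    offset = offset - (offset > buf)
    offset = offset + process(6)
    offset = 40 - 1
    for m in nums:
        offset = buf[m]
    for u in offset:
        buf = 35 // buf + m
        if offset == 18:
            continue
    for offset in buf:
        nums = nums + buf // m
    return 30

buf = 35 // buf + m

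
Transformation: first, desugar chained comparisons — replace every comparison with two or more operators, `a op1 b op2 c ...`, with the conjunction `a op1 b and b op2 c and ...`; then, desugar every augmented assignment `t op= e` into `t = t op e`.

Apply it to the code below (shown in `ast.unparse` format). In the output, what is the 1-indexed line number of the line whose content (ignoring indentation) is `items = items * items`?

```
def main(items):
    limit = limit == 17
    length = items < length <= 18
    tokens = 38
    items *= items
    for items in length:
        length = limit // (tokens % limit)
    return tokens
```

5

Transformed code:
def main(items):
    limit = limit == 17
    length = items < length and length <= 18
    tokens = 38
    items = items * items
    for items in length:
        length = limit // (tokens % limit)
    return tokens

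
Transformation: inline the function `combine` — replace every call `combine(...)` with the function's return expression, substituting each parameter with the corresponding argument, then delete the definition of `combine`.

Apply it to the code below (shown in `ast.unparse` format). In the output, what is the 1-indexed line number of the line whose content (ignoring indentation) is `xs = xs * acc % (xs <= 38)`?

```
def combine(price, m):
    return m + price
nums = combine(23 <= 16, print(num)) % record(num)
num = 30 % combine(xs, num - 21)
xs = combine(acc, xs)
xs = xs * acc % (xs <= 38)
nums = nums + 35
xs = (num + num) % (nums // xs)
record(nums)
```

Transformed code:
nums = (print(num) + (23 <= 16)) % record(num)
num = 30 % (num - 21 + xs)
xs = xs + acc
xs = xs * acc % (xs <= 38)
nums = nums + 35
xs = (num + num) % (nums // xs)
record(nums)

4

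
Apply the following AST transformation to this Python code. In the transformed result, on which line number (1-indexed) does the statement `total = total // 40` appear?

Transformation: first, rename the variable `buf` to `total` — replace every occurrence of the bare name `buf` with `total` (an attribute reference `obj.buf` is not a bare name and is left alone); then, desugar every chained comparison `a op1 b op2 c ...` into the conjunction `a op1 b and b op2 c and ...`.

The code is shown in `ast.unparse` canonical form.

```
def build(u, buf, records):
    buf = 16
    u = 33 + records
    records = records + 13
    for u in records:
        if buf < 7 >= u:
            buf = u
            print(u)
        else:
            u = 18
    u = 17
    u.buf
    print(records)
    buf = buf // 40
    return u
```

14

Transformed code:
def build(u, total, records):
    total = 16
    u = 33 + records
    records = records + 13
    for u in records:
        if total < 7 and 7 >= u:
            total = u
            print(u)
        else:
            u = 18
    u = 17
    u.buf
    print(records)
    total = total // 40
    return u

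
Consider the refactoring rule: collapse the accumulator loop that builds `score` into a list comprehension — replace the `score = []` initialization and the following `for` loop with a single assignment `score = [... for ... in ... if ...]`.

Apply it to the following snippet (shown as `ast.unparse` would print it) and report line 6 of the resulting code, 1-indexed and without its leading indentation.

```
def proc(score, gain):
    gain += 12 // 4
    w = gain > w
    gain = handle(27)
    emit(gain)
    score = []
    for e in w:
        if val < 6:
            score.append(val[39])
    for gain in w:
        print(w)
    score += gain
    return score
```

Transformed code:
def proc(score, gain):
    gain += 12 // 4
    w = gain > w
    gain = handle(27)
    emit(gain)
    score = [val[39] for e in w if val < 6]
    for gain in w:
        print(w)
    score += gain
    return score

score = [val[39] for e in w if val < 6]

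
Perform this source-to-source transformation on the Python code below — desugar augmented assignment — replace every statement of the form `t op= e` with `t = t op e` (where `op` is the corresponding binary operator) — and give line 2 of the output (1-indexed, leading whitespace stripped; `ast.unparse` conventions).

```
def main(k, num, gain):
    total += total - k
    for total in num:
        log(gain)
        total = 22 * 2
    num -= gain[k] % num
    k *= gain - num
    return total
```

Transformed code:
def main(k, num, gain):
    total = total + (total - k)
    for total in num:
        log(gain)
        total = 22 * 2
    num = num - gain[k] % num
    k = k * (gain - num)
    return total

total = total + (total - k)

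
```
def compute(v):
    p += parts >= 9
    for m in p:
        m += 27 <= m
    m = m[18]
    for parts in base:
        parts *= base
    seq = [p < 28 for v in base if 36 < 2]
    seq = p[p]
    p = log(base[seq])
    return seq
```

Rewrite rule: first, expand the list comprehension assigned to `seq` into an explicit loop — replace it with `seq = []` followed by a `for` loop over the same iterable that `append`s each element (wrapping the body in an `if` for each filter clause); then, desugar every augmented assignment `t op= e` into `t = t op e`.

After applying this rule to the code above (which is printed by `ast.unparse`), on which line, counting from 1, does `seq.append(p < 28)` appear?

11

Transformed code:
def compute(v):
    p = p + (parts >= 9)
    for m in p:
        m = m + (27 <= m)
    m = m[18]
    for parts in base:
        parts = parts * base
    seq = []
    for v in base:
        if 36 < 2:
            seq.append(p < 28)
    seq = p[p]
    p = log(base[seq])
    return seq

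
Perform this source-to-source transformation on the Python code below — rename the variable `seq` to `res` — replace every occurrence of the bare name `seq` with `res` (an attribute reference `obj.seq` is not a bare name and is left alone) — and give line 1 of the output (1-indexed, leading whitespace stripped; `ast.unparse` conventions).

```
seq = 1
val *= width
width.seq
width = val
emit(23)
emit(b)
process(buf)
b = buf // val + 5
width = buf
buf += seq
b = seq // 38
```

res = 1

Transformed code:
res = 1
val *= width
width.seq
width = val
emit(23)
emit(b)
process(buf)
b = buf // val + 5
width = buf
buf += res
b = res // 38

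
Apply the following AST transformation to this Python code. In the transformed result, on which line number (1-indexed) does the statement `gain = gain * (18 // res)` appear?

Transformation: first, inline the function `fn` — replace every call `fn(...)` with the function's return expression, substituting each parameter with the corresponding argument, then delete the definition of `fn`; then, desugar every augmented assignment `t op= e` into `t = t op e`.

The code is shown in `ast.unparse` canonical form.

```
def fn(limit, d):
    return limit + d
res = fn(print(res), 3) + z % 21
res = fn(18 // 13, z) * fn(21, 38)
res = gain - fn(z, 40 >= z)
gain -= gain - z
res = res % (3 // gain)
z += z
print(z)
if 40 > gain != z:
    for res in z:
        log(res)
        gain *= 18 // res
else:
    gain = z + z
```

11

Transformed code:
res = print(res) + 3 + z % 21
res = (18 // 13 + z) * (21 + 38)
res = gain - (z + (40 >= z))
gain = gain - (gain - z)
res = res % (3 // gain)
z = z + z
print(z)
if 40 > gain != z:
    for res in z:
        log(res)
        gain = gain * (18 // res)
else:
    gain = z + z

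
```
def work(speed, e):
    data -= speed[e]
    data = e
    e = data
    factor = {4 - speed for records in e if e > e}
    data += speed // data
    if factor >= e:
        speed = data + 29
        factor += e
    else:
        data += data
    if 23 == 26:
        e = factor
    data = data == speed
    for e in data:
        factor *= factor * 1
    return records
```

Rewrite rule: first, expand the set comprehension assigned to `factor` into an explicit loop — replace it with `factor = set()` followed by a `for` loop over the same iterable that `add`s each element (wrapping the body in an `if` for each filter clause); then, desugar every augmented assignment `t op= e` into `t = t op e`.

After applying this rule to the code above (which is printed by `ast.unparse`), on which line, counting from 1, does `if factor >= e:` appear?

Transformed code:
def work(speed, e):
    data = data - speed[e]
    data = e
    e = data
    factor = set()
    for records in e:
        if e > e:
            factor.add(4 - speed)
    data = data + speed // data
    if factor >= e:
        speed = data + 29
        factor = factor + e
    else:
        data = data + data
    if 23 == 26:
        e = factor
    data = data == speed
    for e in data:
        factor = factor * (factor * 1)
    return records

10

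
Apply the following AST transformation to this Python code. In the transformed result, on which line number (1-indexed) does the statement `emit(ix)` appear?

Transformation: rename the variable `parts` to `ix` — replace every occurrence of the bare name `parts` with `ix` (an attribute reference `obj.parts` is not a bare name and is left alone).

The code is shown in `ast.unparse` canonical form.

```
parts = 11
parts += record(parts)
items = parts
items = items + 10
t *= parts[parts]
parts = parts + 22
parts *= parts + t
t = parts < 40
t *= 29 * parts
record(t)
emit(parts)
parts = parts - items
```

11

Transformed code:
ix = 11
ix += record(ix)
items = ix
items = items + 10
t *= ix[ix]
ix = ix + 22
ix *= ix + t
t = ix < 40
t *= 29 * ix
record(t)
emit(ix)
ix = ix - items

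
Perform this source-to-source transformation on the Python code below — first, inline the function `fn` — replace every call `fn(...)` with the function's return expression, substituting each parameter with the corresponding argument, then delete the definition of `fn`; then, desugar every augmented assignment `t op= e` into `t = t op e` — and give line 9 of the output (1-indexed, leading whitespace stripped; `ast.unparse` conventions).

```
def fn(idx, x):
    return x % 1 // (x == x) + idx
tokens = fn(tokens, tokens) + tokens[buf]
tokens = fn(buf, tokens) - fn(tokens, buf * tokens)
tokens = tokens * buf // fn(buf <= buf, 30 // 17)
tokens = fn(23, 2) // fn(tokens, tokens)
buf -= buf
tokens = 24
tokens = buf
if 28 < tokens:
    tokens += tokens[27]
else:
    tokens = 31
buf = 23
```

Transformed code:
tokens = tokens % 1 // (tokens == tokens) + tokens + tokens[buf]
tokens = tokens % 1 // (tokens == tokens) + buf - (buf * tokens % 1 // (buf * tokens == buf * tokens) + tokens)
tokens = tokens * buf // (30 // 17 % 1 // (30 // 17 == 30 // 17) + (buf <= buf))
tokens = (2 % 1 // (2 == 2) + 23) // (tokens % 1 // (tokens == tokens) + tokens)
buf = buf - buf
tokens = 24
tokens = buf
if 28 < tokens:
    tokens = tokens + tokens[27]
else:
    tokens = 31
buf = 23

tokens = tokens + tokens[27]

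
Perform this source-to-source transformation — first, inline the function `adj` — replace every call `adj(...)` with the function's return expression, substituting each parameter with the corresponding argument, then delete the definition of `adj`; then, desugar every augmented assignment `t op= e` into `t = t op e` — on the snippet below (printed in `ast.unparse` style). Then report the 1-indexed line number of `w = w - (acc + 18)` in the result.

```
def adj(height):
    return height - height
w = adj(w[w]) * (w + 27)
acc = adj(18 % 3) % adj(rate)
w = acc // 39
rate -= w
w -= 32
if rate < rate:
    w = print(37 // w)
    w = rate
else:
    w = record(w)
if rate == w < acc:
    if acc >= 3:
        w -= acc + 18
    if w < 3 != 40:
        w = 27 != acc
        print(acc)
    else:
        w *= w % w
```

Transformed code:
w = (w[w] - w[w]) * (w + 27)
acc = (18 % 3 - 18 % 3) % (rate - rate)
w = acc // 39
rate = rate - w
w = w - 32
if rate < rate:
    w = print(37 // w)
    w = rate
else:
    w = record(w)
if rate == w < acc:
    if acc >= 3:
        w = w - (acc + 18)
    if w < 3 != 40:
        w = 27 != acc
        print(acc)
    else:
        w = w * (w % w)

13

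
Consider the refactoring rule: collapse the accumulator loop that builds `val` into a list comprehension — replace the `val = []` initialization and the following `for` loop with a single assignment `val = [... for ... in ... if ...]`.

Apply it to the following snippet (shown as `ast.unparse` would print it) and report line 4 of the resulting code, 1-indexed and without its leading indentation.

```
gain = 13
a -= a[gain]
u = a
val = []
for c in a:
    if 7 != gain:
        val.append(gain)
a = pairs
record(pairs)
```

Transformed code:
gain = 13
a -= a[gain]
u = a
val = [gain for c in a if 7 != gain]
a = pairs
record(pairs)

val = [gain for c in a if 7 != gain]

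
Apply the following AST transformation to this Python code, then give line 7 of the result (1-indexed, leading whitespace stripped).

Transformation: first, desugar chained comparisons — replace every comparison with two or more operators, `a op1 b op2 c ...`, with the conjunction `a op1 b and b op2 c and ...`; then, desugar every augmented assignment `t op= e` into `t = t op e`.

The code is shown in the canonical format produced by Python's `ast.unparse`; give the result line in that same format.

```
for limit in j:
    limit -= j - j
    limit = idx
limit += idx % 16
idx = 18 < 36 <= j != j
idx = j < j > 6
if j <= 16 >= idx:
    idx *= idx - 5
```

Transformed code:
for limit in j:
    limit = limit - (j - j)
    limit = idx
limit = limit + idx % 16
idx = 18 < 36 and 36 <= j and (j != j)
idx = j < j and j > 6
if j <= 16 and 16 >= idx:
    idx = idx * (idx - 5)

if j <= 16 and 16 >= idx:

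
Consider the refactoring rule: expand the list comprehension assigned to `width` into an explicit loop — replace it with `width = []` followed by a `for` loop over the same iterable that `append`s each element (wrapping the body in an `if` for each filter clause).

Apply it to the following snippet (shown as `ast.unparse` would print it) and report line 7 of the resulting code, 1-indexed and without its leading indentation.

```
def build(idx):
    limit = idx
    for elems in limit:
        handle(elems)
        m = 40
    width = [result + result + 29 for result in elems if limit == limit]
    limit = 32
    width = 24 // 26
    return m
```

for result in elems:

Transformed code:
def build(idx):
    limit = idx
    for elems in limit:
        handle(elems)
        m = 40
    width = []
    for result in elems:
        if limit == limit:
            width.append(result + result + 29)
    limit = 32
    width = 24 // 26
    return m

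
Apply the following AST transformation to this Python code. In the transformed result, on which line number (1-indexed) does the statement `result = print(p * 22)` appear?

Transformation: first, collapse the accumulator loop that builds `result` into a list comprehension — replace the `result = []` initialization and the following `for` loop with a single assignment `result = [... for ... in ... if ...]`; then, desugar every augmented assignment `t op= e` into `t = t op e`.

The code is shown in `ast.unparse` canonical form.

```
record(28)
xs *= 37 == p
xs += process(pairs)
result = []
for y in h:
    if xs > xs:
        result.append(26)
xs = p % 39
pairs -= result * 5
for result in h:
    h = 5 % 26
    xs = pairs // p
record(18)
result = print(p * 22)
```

11

Transformed code:
record(28)
xs = xs * (37 == p)
xs = xs + process(pairs)
result = [26 for y in h if xs > xs]
xs = p % 39
pairs = pairs - result * 5
for result in h:
    h = 5 % 26
    xs = pairs // p
record(18)
result = print(p * 22)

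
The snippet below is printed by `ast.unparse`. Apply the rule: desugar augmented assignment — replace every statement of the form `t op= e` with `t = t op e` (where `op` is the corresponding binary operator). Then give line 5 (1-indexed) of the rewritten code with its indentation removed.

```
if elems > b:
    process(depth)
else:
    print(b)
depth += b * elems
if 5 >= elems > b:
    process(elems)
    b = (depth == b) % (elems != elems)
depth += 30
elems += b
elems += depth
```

depth = depth + b * elems

Transformed code:
if elems > b:
    process(depth)
else:
    print(b)
depth = depth + b * elems
if 5 >= elems > b:
    process(elems)
    b = (depth == b) % (elems != elems)
depth = depth + 30
elems = elems + b
elems = elems + depth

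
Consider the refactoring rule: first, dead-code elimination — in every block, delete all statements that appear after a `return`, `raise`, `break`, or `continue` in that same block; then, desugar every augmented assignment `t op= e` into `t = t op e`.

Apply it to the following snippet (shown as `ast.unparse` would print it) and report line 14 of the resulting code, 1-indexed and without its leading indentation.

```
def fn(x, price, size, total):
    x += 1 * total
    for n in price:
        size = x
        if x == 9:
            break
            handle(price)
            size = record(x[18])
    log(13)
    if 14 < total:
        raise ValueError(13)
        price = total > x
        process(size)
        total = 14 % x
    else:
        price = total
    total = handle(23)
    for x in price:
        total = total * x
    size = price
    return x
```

Transformed code:
def fn(x, price, size, total):
    x = x + 1 * total
    for n in price:
        size = x
        if x == 9:
            break
    log(13)
    if 14 < total:
        raise ValueError(13)
    else:
        price = total
    total = handle(23)
    for x in price:
        total = total * x
    size = price
    return x

total = total * x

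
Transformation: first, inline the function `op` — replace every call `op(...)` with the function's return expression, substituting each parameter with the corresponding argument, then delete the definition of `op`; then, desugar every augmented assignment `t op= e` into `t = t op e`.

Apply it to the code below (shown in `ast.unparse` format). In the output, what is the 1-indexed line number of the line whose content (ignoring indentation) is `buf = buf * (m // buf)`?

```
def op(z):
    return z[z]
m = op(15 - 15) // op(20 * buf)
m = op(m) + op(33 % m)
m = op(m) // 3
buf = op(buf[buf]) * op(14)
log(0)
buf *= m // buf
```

6

Transformed code:
m = (15 - 15)[15 - 15] // (20 * buf)[20 * buf]
m = m[m] + (33 % m)[33 % m]
m = m[m] // 3
buf = buf[buf][buf[buf]] * 14[14]
log(0)
buf = buf * (m // buf)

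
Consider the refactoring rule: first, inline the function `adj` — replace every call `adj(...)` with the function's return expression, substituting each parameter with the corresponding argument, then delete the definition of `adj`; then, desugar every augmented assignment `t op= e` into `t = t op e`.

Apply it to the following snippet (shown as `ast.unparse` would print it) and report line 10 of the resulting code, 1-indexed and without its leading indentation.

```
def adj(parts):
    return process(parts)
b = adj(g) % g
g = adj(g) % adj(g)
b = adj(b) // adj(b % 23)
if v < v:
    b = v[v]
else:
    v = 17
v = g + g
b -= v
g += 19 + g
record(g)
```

g = g + (19 + g)

Transformed code:
b = process(g) % g
g = process(g) % process(g)
b = process(b) // process(b % 23)
if v < v:
    b = v[v]
else:
    v = 17
v = g + g
b = b - v
g = g + (19 + g)
record(g)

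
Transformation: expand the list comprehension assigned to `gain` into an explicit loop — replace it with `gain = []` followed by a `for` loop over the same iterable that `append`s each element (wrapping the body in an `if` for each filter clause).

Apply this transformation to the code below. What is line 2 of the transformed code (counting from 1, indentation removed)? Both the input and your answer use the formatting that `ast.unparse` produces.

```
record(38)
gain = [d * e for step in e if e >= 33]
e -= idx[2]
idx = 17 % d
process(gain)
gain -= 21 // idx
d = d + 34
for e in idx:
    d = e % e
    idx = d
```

Transformed code:
record(38)
gain = []
for step in e:
    if e >= 33:
        gain.append(d * e)
e -= idx[2]
idx = 17 % d
process(gain)
gain -= 21 // idx
d = d + 34
for e in idx:
    d = e % e
    idx = d

gain = []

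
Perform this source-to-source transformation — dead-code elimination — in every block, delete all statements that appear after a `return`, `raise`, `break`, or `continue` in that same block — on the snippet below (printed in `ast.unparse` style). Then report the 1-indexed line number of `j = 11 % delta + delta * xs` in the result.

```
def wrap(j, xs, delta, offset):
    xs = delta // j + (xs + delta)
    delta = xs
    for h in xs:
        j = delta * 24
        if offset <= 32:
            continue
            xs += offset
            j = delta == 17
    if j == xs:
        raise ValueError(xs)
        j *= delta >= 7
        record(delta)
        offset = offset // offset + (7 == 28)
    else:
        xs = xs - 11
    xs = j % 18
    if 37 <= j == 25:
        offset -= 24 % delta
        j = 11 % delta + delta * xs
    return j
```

Transformed code:
def wrap(j, xs, delta, offset):
    xs = delta // j + (xs + delta)
    delta = xs
    for h in xs:
        j = delta * 24
        if offset <= 32:
            continue
    if j == xs:
        raise ValueError(xs)
    else:
        xs = xs - 11
    xs = j % 18
    if 37 <= j == 25:
        offset -= 24 % delta
        j = 11 % delta + delta * xs
    return j

15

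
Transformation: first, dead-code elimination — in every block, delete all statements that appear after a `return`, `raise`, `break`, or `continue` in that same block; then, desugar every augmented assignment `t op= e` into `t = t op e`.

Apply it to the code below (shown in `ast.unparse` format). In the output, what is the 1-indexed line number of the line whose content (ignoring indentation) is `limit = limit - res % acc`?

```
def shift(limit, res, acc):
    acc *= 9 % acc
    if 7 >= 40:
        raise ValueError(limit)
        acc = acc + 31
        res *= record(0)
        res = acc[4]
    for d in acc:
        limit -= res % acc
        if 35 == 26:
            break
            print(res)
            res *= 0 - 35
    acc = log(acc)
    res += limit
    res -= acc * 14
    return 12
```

6

Transformed code:
def shift(limit, res, acc):
    acc = acc * (9 % acc)
    if 7 >= 40:
        raise ValueError(limit)
    for d in acc:
        limit = limit - res % acc
        if 35 == 26:
            break
    acc = log(acc)
    res = res + limit
    res = res - acc * 14
    return 12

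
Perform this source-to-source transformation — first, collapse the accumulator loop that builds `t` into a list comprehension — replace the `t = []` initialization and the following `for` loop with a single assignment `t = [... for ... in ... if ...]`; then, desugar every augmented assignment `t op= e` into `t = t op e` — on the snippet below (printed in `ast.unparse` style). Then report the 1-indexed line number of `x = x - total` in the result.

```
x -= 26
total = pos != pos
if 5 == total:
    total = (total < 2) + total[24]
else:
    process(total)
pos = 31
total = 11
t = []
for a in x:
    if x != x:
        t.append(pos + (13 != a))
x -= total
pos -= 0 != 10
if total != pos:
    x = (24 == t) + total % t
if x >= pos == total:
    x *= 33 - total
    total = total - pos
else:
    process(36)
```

Transformed code:
x = x - 26
total = pos != pos
if 5 == total:
    total = (total < 2) + total[24]
else:
    process(total)
pos = 31
total = 11
t = [pos + (13 != a) for a in x if x != x]
x = x - total
pos = pos - (0 != 10)
if total != pos:
    x = (24 == t) + total % t
if x >= pos == total:
    x = x * (33 - total)
    total = total - pos
else:
    process(36)

10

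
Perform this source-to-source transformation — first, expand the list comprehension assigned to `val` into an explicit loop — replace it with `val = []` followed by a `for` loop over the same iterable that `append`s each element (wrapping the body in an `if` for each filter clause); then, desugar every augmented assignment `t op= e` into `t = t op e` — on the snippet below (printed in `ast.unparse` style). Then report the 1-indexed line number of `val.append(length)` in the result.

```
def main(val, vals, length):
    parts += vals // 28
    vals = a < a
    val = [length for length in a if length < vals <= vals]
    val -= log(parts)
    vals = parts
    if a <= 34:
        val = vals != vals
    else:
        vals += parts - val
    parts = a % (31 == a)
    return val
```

7

Transformed code:
def main(val, vals, length):
    parts = parts + vals // 28
    vals = a < a
    val = []
    for length in a:
        if length < vals <= vals:
            val.append(length)
    val = val - log(parts)
    vals = parts
    if a <= 34:
        val = vals != vals
    else:
        vals = vals + (parts - val)
    parts = a % (31 == a)
    return val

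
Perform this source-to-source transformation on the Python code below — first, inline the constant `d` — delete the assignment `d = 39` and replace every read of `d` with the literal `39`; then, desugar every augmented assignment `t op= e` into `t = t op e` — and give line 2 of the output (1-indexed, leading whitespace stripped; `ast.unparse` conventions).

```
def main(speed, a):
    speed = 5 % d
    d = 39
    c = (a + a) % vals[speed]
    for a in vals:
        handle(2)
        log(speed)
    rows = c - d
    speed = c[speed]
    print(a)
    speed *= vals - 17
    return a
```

speed = 5 % 39

Transformed code:
def main(speed, a):
    speed = 5 % 39
    c = (a + a) % vals[speed]
    for a in vals:
        handle(2)
        log(speed)
    rows = c - 39
    speed = c[speed]
    print(a)
    speed = speed * (vals - 17)
    return a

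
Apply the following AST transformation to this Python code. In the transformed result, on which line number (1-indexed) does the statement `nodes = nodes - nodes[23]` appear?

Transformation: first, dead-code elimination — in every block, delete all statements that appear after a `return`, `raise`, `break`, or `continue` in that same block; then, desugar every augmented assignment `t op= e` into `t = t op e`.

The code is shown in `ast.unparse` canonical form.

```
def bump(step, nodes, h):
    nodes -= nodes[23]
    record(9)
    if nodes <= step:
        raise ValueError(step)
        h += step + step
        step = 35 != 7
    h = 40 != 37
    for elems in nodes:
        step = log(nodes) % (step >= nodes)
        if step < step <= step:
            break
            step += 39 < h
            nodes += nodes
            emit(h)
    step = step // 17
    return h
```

Transformed code:
def bump(step, nodes, h):
    nodes = nodes - nodes[23]
    record(9)
    if nodes <= step:
        raise ValueError(step)
    h = 40 != 37
    for elems in nodes:
        step = log(nodes) % (step >= nodes)
        if step < step <= step:
            break
    step = step // 17
    return h

2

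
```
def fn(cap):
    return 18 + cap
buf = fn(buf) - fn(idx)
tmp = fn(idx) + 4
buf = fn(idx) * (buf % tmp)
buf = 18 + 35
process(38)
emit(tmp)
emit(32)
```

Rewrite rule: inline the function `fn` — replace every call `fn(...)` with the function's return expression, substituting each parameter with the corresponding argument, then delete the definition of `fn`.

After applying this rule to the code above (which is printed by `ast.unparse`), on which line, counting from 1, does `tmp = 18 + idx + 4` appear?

Transformed code:
buf = 18 + buf - (18 + idx)
tmp = 18 + idx + 4
buf = (18 + idx) * (buf % tmp)
buf = 18 + 35
process(38)
emit(tmp)
emit(32)

2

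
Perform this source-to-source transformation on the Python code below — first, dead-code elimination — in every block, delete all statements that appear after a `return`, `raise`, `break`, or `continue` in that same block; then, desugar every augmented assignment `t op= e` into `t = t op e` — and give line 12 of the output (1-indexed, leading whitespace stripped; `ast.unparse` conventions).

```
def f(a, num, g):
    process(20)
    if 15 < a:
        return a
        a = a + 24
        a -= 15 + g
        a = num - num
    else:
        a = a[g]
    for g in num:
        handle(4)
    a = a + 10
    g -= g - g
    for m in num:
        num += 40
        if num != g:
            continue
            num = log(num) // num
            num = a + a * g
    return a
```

Transformed code:
def f(a, num, g):
    process(20)
    if 15 < a:
        return a
    else:
        a = a[g]
    for g in num:
        handle(4)
    a = a + 10
    g = g - (g - g)
    for m in num:
        num = num + 40
        if num != g:
            continue
    return a

num = num + 40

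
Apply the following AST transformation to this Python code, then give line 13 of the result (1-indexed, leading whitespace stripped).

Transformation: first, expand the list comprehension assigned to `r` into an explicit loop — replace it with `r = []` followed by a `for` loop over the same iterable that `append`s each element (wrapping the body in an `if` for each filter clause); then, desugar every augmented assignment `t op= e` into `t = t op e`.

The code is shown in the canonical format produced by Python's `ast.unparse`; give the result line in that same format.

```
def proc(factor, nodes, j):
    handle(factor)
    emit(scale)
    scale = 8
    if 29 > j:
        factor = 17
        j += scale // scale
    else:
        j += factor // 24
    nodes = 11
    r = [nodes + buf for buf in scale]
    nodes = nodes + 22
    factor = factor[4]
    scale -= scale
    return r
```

Transformed code:
def proc(factor, nodes, j):
    handle(factor)
    emit(scale)
    scale = 8
    if 29 > j:
        factor = 17
        j = j + scale // scale
    else:
        j = j + factor // 24
    nodes = 11
    r = []
    for buf in scale:
        r.append(nodes + buf)
    nodes = nodes + 22
    factor = factor[4]
    scale = scale - scale
    return r

r.append(nodes + buf)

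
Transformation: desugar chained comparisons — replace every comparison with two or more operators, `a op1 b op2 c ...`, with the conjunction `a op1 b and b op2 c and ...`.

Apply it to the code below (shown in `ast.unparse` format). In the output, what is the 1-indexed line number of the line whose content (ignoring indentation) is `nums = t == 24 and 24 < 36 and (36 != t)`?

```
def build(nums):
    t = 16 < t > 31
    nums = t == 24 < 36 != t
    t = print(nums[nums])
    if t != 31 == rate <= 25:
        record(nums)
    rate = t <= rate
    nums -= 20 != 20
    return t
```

Transformed code:
def build(nums):
    t = 16 < t and t > 31
    nums = t == 24 and 24 < 36 and (36 != t)
    t = print(nums[nums])
    if t != 31 and 31 == rate and (rate <= 25):
        record(nums)
    rate = t <= rate
    nums -= 20 != 20
    return t

3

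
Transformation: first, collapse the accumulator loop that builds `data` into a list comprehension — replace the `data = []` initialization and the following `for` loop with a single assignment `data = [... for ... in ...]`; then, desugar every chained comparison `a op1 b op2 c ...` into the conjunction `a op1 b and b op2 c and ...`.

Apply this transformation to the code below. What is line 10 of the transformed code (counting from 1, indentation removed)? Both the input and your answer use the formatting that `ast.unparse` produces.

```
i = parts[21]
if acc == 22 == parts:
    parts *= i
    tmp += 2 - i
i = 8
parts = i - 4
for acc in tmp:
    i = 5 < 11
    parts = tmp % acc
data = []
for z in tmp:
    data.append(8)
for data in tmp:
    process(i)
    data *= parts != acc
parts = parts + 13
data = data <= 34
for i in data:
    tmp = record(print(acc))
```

data = [8 for z in tmp]

Transformed code:
i = parts[21]
if acc == 22 and 22 == parts:
    parts *= i
    tmp += 2 - i
i = 8
parts = i - 4
for acc in tmp:
    i = 5 < 11
    parts = tmp % acc
data = [8 for z in tmp]
for data in tmp:
    process(i)
    data *= parts != acc
parts = parts + 13
data = data <= 34
for i in data:
    tmp = record(print(acc))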